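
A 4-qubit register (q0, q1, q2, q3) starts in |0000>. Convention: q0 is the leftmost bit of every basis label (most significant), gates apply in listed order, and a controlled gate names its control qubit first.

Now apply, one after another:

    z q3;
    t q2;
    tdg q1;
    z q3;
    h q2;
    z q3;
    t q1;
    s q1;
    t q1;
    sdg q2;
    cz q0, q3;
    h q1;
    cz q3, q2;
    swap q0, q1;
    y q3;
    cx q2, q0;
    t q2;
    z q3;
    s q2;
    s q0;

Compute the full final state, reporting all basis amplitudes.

The resulting statevector has amplitude -I/2 on |0001>, -exp(3*I*pi/4)/2 on |0011>, 1/2 on |1001>, exp(I*pi/4)/2 on |1011>, and 0 on every other basis state.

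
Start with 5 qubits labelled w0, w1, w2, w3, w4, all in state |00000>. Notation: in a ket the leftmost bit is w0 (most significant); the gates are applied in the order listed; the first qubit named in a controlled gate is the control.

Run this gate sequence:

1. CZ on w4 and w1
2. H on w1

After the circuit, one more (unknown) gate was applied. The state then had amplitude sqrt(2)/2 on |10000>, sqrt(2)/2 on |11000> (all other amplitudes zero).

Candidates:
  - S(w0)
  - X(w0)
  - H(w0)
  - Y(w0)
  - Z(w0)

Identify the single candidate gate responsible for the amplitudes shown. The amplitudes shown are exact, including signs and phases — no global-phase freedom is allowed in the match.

It was X(w0) that produced the state shown.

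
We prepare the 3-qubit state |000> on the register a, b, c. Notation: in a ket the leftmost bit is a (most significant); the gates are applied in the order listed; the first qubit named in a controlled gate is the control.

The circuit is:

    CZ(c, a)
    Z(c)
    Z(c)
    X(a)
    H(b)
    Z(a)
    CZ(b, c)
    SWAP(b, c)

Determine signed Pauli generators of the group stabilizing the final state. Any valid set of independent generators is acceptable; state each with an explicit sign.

The stabilizer group can be generated by +IIX, -ZII, +IZI, among other valid generating sets.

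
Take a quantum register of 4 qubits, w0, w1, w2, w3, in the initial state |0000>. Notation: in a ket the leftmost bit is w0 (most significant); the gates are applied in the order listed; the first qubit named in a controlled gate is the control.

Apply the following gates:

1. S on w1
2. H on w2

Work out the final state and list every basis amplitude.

The resulting statevector has amplitude sqrt(2)/2 on |0000>, sqrt(2)/2 on |0010>, and 0 on every other basis state.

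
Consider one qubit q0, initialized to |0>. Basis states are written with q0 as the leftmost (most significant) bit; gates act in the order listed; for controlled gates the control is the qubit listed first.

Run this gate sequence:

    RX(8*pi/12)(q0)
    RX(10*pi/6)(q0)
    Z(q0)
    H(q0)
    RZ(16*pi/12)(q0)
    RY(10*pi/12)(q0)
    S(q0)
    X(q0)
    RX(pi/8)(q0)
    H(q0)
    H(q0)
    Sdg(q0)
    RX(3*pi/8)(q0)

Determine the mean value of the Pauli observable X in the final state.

The expectation value of X is 3*I*exp(2*I*pi/3)*cos(pi/16)**2*cos(3*pi/16)**2/8 + sqrt(3)*exp(-2*I*pi/3)*cos(pi/16)**2*cos(3*pi/16)**2/8 + 3*I*exp(2*I*pi/3)*sin(3*pi/16)**2*cos(pi/16)**2/8 + sqrt(3)*exp(-2*I*pi/3)*sin(3*pi/16)**2*cos(pi/16)**2/8 + sqrt(3)*I*exp(-2*I*pi/3)*sin(pi/16)*cos(pi/16)*cos(3*pi/16)**2/4 - exp(2*I*pi/3)*sin(pi/16)*cos(pi/16)*cos(3*pi/16)**2/4 - exp(2*I*pi/3)*sin(pi/16)*sin(3*pi/16)**2*cos(pi/16)/4 + sqrt(3)*I*exp(-2*I*pi/3)*sin(pi/16)*sin(3*pi/16)**2*cos(pi/16)/4 + 3*I*exp(-2*I*pi/3)*sin(pi/16)**2*cos(3*pi/16)**2/8 - sqrt(3)*exp(2*I*pi/3)*sin(pi/16)**2*cos(3*pi/16)**2/8 - sqrt(3)*exp(2*I*pi/3)*sin(pi/16)**2*sin(3*pi/16)**2/8 + 3*I*exp(-2*I*pi/3)*sin(pi/16)**2*sin(3*pi/16)**2/8 - sqrt(3)*exp(-2*I*pi/3)*sin(pi/16)**2*sin(3*pi/16)**2/8 - 3*I*exp(2*I*pi/3)*sin(pi/16)**2*sin(3*pi/16)**2/8 - sqrt(3)*exp(-2*I*pi/3)*sin(pi/16)**2*cos(3*pi/16)**2/8 - 3*I*exp(2*I*pi/3)*sin(pi/16)**2*cos(3*pi/16)**2/8 - exp(-2*I*pi/3)*sin(pi/16)*sin(3*pi/16)**2*cos(pi/16)/4 - sqrt(3)*I*exp(2*I*pi/3)*sin(pi/16)*sin(3*pi/16)**2*cos(pi/16)/4 - exp(-2*I*pi/3)*sin(pi/16)*cos(pi/16)*cos(3*pi/16)**2/4 - sqrt(3)*I*exp(2*I*pi/3)*sin(pi/16)*cos(pi/16)*cos(3*pi/16)**2/4 + sqrt(3)*exp(2*I*pi/3)*sin(3*pi/16)**2*cos(pi/16)**2/8 - 3*I*exp(-2*I*pi/3)*sin(3*pi/16)**2*cos(pi/16)**2/8 - 3*I*exp(-2*I*pi/3)*cos(pi/16)**2*cos(3*pi/16)**2/8 + sqrt(3)*exp(2*I*pi/3)*cos(pi/16)**2*cos(3*pi/16)**2/8.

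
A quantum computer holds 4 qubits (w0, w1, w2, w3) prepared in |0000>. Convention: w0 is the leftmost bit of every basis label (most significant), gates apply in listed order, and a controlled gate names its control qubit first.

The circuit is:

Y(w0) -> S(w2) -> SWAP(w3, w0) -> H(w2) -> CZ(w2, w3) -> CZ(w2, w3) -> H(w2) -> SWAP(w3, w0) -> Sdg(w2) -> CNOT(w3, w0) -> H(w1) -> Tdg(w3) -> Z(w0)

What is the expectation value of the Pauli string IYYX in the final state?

The observable IYYX averages to 0. Key observation: the block from step 2 through step 9 cancels to the identity and can be dropped.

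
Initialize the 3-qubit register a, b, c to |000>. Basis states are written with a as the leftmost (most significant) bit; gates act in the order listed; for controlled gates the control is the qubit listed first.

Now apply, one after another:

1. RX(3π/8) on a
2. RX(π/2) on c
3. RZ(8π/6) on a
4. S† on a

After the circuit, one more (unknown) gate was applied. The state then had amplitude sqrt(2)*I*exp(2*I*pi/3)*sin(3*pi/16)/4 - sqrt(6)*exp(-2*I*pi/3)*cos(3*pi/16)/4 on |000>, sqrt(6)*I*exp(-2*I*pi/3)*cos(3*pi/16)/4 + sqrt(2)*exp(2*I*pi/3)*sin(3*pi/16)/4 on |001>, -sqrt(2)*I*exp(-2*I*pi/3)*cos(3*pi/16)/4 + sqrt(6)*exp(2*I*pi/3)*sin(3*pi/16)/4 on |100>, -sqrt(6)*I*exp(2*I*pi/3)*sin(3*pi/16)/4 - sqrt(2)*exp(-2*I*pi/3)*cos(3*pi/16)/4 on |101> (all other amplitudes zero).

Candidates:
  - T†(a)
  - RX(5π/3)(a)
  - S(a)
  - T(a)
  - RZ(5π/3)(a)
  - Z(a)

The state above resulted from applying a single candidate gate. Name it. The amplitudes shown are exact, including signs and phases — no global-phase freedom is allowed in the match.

It was RX(5π/3)(a) that produced the state shown.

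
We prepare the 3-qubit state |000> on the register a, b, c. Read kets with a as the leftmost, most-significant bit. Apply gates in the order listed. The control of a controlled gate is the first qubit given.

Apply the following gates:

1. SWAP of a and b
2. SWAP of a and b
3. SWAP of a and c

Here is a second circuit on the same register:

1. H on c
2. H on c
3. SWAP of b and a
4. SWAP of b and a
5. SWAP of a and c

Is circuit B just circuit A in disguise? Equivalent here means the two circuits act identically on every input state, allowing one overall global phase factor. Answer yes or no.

Yes: on every input state the two circuits agree up to one overall phase factor.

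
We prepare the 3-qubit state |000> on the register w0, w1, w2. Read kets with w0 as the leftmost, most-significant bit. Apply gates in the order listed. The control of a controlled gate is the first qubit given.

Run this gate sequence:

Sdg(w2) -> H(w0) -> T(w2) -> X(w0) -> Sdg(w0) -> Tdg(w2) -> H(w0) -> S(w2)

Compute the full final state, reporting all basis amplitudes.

The final amplitudes are 1/2 - I/2 on |000>, 1/2 + I/2 on |100>, and 0 on every other basis state.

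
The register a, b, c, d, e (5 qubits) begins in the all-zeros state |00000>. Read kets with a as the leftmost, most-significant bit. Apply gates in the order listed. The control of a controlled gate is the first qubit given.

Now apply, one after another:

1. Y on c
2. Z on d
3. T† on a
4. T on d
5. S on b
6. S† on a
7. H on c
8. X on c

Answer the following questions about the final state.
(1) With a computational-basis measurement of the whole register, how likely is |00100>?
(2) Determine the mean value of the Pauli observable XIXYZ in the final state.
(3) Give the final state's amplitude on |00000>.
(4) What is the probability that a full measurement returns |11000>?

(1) The probability of measuring |00100> is 1/2.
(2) The expectation value of XIXYZ is 0.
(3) The amplitude on |00000> is -sqrt(2)*I/2.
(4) Outcome |11000> occurs with probability 0.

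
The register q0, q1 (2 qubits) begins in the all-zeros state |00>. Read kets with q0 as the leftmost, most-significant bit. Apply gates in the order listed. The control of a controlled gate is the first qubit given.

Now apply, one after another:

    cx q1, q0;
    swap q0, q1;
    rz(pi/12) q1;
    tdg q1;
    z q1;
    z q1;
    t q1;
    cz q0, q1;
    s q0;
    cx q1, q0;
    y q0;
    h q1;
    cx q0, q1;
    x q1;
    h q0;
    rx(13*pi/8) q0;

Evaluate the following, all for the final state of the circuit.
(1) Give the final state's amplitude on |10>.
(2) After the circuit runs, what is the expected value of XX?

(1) |10> carries amplitude exp(13*I*pi/48)/2 in the final state. Key observation: the block from step 4 through step 7 cancels to the identity and can be dropped.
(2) The observable XX averages to -1.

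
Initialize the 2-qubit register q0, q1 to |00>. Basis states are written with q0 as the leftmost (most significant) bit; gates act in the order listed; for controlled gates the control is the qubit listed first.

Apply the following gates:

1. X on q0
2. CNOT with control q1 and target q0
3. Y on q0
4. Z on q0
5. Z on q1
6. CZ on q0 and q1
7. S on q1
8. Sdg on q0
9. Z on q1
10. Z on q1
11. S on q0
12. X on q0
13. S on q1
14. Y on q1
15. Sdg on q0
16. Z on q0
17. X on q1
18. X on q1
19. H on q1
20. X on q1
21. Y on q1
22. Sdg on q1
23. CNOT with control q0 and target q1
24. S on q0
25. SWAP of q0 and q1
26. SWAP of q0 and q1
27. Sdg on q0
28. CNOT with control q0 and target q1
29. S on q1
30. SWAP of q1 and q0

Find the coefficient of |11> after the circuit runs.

The final state's coefficient on |11> equals sqrt(2)/2. Key observation: steps 22-29 multiply out to the identity, so the circuit reduces to the remaining gates.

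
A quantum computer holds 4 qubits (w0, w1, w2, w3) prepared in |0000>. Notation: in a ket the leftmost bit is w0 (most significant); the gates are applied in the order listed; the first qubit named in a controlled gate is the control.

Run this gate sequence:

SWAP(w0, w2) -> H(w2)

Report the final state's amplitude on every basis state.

After the circuit, the state carries amplitude sqrt(2)/2 on |0000>, sqrt(2)/2 on |0010>, and 0 on every other basis state.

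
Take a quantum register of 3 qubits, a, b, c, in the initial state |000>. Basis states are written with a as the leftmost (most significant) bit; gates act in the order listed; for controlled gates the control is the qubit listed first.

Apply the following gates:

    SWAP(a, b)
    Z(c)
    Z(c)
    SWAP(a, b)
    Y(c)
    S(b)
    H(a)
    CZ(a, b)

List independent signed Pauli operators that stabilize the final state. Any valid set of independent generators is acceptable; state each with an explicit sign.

One valid set of independent stabilizer generators is +XII, +IZI, -IIZ (any independent generating set of the same group is equally correct).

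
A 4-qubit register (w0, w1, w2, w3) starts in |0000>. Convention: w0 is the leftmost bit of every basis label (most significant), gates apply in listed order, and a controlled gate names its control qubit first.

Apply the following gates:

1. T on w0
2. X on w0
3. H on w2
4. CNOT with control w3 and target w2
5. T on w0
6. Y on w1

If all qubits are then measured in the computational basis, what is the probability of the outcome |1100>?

The probability of measuring |1100> is 1/2.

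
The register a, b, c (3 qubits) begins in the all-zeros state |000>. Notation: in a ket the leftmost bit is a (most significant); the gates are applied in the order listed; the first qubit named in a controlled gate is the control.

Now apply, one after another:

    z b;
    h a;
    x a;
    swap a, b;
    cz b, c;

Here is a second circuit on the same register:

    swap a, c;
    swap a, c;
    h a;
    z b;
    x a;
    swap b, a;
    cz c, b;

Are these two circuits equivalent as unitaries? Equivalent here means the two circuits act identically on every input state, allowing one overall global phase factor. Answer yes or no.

Yes — the two circuits implement the same unitary up to a global phase.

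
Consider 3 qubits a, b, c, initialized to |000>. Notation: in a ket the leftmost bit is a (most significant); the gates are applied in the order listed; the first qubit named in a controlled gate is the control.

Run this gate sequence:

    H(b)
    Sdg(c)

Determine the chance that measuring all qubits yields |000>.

Outcome |000> occurs with probability 1/2.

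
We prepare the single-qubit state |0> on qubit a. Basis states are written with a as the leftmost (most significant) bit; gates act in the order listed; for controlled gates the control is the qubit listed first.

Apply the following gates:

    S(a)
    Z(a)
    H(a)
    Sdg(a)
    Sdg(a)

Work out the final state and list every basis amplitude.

The final amplitudes are sqrt(2)/2 on |0>, -sqrt(2)/2 on |1>.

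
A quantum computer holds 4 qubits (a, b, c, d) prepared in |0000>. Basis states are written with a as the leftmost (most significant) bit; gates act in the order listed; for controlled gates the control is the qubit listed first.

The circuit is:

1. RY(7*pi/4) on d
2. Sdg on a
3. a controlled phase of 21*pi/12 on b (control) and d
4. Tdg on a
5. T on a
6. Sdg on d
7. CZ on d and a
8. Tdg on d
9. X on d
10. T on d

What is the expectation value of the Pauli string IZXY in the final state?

The expectation value of IZXY is 0.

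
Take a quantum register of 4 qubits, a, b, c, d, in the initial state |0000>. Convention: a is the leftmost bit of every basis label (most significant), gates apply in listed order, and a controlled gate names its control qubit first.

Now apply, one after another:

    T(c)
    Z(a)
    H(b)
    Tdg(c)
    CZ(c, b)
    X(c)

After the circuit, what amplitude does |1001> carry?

|1001> carries amplitude 0 in the final state.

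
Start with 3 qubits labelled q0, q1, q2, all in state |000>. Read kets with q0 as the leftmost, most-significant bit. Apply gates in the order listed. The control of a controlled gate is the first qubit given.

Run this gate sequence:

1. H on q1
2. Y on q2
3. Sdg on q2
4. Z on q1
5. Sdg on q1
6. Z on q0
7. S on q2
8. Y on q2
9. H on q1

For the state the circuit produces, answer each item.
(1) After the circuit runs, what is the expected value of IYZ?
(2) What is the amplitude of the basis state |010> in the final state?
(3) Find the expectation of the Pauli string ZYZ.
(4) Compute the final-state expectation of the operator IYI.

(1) The expectation value of IYZ is -1.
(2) |010> carries amplitude 1/2 - I/2 in the final state.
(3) The observable ZYZ averages to -1.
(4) In the final state, IYI has expectation -1.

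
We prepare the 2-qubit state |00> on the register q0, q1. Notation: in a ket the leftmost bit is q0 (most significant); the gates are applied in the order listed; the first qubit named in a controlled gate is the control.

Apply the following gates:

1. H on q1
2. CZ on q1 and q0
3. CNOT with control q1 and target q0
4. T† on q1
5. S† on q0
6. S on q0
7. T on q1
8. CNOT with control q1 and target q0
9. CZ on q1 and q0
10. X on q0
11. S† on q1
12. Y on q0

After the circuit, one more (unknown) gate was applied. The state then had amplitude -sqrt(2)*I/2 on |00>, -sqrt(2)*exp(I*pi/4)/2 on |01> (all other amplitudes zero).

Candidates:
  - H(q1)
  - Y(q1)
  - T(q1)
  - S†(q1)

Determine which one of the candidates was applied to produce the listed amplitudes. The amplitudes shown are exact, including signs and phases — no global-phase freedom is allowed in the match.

It was T(q1) that produced the state shown. Key observation: gates 2-9 undo each other exactly, leaving only the rest of the circuit to track.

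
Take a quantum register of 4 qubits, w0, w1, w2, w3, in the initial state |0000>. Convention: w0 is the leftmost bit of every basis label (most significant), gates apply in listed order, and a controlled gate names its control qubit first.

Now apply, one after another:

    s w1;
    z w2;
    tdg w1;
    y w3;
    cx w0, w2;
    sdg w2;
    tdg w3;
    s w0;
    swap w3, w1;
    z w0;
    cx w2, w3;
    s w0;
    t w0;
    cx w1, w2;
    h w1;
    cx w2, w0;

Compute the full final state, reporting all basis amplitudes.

The resulting statevector has amplitude sqrt(2)*exp(I*pi/4)/2 on |1010>, -sqrt(2)*exp(I*pi/4)/2 on |1110>, and 0 on every other basis state.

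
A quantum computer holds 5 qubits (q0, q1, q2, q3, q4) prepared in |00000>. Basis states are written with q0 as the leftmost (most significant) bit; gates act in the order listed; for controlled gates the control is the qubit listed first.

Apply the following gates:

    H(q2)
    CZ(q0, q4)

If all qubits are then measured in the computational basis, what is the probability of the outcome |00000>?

A full measurement returns |00000> with probability 1/2.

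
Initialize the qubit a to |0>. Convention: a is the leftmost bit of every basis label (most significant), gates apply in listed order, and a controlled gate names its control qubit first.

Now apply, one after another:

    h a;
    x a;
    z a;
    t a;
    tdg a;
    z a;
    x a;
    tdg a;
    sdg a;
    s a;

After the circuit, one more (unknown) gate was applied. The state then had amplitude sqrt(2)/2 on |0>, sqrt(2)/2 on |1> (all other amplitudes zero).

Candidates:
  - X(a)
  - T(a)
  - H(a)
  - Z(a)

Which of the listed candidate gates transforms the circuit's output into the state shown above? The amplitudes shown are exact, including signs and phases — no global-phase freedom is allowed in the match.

The applied gate was T(a).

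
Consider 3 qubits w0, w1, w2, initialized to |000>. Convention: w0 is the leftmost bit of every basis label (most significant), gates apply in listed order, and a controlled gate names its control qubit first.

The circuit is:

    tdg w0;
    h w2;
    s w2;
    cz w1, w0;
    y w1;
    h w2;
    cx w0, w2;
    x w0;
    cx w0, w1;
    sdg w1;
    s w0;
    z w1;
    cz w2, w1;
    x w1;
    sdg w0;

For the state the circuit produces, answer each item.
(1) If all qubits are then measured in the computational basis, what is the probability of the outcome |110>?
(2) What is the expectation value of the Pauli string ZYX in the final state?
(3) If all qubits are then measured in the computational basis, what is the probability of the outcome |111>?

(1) The probability of measuring |110> is 1/2.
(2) The observable ZYX averages to 0.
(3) The probability of measuring |111> is 1/2.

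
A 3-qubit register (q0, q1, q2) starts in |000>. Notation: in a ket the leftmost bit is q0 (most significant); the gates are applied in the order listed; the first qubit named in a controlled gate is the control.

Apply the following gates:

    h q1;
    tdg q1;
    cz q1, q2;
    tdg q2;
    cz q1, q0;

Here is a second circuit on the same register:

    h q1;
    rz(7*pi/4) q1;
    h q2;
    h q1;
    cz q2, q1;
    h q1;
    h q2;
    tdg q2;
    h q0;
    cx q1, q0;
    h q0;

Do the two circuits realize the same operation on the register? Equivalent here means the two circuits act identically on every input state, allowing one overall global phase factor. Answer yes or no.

No — the two circuits implement different unitaries, even allowing a global phase.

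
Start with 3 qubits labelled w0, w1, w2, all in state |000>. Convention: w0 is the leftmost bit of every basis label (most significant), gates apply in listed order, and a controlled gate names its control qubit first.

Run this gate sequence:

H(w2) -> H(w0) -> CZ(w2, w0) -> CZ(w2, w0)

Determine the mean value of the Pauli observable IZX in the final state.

The expectation value of IZX is 1. Key observation: the block from step 3 through step 4 cancels to the identity and can be dropped.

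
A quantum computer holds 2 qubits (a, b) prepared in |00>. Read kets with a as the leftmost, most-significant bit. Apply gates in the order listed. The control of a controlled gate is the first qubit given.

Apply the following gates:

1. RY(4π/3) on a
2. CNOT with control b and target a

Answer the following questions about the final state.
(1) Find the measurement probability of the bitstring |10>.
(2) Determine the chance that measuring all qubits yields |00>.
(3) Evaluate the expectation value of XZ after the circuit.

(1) Outcome |10> occurs with probability 3/4.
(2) A full measurement returns |00> with probability 1/4.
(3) In the final state, XZ has expectation -sqrt(3)/2.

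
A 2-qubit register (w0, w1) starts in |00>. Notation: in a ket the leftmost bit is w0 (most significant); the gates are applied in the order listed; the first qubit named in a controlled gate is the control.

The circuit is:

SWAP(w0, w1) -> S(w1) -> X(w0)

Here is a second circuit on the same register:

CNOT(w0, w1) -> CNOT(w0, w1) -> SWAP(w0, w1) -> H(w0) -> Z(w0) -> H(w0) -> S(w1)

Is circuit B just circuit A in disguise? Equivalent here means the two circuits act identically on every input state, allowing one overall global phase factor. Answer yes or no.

Yes: on every input state the two circuits agree up to one overall phase factor.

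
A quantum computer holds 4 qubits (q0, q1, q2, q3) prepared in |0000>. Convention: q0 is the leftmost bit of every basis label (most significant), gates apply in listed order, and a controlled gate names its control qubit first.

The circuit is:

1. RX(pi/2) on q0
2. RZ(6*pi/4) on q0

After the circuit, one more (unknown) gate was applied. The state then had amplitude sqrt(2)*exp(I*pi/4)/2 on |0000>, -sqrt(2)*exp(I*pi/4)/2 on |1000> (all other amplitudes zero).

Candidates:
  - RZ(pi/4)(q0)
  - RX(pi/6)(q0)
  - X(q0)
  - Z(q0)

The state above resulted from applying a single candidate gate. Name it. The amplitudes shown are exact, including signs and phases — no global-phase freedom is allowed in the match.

The applied gate was X(q0).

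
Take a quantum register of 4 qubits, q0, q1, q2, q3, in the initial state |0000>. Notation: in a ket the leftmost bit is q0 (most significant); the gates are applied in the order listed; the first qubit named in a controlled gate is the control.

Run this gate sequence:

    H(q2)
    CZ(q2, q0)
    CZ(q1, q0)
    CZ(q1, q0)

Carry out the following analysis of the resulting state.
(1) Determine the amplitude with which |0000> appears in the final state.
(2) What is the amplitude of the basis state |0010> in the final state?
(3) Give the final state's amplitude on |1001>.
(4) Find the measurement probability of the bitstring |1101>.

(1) The final state's coefficient on |0000> equals sqrt(2)/2.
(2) The final state's coefficient on |0010> equals sqrt(2)/2.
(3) The amplitude on |1001> is 0.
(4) Outcome |1101> occurs with probability 0.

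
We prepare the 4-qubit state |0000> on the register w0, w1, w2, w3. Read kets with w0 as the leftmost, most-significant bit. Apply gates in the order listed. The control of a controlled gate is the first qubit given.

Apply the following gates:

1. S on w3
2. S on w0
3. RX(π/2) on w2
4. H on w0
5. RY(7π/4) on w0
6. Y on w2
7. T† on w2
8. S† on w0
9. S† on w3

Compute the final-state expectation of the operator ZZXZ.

The observable ZZXZ averages to -1/2.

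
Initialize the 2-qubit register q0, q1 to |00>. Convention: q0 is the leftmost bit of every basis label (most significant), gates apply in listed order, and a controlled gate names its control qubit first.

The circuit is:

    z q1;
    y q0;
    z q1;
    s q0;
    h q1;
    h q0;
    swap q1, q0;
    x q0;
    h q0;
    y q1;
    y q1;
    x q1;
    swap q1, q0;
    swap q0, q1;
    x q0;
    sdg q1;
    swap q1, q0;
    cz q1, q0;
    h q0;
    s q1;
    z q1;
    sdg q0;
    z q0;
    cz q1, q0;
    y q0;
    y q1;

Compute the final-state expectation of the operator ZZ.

In the final state, ZZ has expectation 0.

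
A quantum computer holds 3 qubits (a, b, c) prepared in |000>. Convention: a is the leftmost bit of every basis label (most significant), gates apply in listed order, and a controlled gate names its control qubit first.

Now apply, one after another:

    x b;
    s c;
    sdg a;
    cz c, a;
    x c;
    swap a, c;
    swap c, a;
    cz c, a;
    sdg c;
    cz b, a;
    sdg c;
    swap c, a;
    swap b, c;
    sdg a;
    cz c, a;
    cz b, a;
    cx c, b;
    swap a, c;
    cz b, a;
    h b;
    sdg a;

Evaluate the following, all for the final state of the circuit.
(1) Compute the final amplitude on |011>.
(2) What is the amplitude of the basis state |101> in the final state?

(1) The amplitude on |011> is 0.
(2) The final state's coefficient on |101> equals sqrt(2)/2.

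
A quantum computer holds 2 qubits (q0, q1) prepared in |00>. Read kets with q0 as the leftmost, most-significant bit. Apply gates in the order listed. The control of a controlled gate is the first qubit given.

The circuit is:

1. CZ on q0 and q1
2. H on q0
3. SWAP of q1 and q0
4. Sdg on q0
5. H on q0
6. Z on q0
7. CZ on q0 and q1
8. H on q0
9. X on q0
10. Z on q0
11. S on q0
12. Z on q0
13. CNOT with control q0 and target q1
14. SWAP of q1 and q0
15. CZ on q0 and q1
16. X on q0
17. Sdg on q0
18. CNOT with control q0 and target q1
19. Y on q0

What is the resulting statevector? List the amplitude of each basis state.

The resulting statevector has amplitude -sqrt(2)*I/2 on |00>, -sqrt(2)/2 on |01>, 0 on |10>, 0 on |11>.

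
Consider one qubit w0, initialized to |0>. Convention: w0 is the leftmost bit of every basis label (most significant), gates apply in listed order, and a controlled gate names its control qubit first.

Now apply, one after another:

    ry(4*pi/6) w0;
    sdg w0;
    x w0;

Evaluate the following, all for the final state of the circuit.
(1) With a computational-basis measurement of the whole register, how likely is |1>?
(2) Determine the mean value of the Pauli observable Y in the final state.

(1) The probability of measuring |1> is 1/4.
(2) The expectation value of Y is sqrt(3)/2.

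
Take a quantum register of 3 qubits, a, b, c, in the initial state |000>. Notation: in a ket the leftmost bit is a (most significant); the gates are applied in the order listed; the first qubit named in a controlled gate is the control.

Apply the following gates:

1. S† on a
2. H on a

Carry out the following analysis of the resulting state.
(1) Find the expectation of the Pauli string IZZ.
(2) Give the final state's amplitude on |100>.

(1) The observable IZZ averages to 1.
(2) The final state's coefficient on |100> equals sqrt(2)/2.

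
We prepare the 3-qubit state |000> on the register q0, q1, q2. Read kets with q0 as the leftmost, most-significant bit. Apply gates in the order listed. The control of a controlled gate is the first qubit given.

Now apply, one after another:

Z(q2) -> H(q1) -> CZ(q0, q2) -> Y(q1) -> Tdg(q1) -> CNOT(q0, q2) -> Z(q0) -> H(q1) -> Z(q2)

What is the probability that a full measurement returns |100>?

The probability of measuring |100> is 0.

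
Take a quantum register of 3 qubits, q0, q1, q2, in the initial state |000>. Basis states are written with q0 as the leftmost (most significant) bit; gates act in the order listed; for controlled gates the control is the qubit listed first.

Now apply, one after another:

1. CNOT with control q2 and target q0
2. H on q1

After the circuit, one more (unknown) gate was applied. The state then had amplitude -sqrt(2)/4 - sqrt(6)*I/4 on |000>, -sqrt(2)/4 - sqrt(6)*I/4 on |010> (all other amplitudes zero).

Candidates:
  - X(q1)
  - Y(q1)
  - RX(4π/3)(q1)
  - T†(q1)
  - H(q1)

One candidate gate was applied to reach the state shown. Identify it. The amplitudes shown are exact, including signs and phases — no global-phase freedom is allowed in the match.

The unique candidate consistent with the amplitudes is RX(4π/3)(q1).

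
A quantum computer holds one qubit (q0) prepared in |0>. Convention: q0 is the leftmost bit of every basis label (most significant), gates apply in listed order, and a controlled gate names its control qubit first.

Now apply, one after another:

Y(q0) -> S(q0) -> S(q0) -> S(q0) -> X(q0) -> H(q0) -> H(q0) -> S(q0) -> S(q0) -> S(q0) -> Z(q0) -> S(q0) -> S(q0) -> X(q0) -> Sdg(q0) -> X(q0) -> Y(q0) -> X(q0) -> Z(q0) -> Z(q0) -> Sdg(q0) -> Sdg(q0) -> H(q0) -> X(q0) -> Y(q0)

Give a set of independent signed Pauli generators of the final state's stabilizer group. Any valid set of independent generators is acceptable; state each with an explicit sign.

The final state is stabilized by the group generated by -X; other independent generating sets are equally valid.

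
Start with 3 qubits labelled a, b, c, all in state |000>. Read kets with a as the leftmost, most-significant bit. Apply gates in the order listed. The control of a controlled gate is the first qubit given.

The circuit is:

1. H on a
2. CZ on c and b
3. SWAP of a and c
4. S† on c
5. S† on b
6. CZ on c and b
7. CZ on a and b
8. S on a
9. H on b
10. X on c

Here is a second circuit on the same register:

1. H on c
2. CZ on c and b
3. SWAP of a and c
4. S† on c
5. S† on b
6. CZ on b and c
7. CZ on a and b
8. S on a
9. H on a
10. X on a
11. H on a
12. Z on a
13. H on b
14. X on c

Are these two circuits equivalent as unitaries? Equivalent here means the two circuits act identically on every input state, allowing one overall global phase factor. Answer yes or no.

No: there is an input state on which the two circuits produce genuinely different outputs (not merely differing by a phase).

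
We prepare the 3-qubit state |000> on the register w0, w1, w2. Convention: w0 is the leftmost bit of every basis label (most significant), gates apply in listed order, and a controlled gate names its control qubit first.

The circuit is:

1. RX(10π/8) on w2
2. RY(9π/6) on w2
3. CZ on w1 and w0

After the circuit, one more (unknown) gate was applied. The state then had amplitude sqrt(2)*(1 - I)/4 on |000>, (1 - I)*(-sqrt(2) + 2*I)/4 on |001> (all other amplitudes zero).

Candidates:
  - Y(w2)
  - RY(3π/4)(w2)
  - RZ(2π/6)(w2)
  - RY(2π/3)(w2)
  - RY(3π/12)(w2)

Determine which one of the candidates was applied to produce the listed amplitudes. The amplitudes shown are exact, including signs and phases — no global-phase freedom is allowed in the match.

The applied gate was RY(3π/4)(w2).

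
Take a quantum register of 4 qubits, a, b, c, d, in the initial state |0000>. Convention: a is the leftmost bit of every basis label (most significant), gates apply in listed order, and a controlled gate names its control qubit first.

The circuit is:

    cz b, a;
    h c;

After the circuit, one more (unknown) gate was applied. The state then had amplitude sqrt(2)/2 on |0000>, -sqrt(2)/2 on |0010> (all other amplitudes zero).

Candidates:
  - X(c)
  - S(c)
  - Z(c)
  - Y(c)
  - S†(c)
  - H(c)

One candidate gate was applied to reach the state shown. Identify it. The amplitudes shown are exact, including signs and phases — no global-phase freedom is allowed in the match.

The applied gate was Z(c).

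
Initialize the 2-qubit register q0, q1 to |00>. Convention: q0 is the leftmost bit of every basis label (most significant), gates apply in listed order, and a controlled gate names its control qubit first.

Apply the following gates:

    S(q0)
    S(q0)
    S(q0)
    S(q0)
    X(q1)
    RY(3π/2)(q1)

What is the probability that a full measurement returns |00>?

A full measurement returns |00> with probability 1/2. Key observation: the block from step 1 through step 4 cancels to the identity and can be dropped.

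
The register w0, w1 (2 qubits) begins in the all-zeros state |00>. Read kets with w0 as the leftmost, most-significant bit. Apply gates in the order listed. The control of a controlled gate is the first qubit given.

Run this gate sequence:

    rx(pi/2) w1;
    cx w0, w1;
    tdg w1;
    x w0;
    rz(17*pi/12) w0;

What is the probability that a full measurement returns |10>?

Outcome |10> occurs with probability 1/2.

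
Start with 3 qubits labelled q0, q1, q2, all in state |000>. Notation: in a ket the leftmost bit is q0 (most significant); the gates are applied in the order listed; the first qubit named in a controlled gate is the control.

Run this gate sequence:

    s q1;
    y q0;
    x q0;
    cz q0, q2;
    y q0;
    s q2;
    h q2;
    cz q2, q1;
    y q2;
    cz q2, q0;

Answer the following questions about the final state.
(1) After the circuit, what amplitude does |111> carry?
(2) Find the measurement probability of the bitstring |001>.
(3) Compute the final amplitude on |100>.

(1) The final state's coefficient on |111> equals 0.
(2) Outcome |001> occurs with probability 0.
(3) |100> carries amplitude sqrt(2)*I/2 in the final state.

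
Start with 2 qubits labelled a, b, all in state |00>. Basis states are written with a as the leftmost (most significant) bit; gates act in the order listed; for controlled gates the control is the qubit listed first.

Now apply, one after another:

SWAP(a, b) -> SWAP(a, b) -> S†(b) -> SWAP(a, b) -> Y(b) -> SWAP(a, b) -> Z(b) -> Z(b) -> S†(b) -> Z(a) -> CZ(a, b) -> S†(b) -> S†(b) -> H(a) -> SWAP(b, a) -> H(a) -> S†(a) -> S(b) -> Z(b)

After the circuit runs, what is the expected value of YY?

The observable YY averages to -1.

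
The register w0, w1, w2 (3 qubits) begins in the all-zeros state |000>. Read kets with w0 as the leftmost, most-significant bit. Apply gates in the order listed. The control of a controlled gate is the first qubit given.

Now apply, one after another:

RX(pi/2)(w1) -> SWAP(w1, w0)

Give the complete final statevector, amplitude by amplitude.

The resulting statevector has amplitude sqrt(2)/2 on |000>, -sqrt(2)*I/2 on |100>, and 0 on every other basis state.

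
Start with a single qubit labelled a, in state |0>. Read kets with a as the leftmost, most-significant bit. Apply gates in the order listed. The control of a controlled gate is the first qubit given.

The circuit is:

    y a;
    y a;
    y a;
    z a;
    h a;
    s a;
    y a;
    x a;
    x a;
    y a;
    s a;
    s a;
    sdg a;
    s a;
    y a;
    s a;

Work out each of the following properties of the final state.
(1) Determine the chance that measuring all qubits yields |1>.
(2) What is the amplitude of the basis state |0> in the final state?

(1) The probability of measuring |1> is 1/2.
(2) The amplitude on |0> is -sqrt(2)*I/2.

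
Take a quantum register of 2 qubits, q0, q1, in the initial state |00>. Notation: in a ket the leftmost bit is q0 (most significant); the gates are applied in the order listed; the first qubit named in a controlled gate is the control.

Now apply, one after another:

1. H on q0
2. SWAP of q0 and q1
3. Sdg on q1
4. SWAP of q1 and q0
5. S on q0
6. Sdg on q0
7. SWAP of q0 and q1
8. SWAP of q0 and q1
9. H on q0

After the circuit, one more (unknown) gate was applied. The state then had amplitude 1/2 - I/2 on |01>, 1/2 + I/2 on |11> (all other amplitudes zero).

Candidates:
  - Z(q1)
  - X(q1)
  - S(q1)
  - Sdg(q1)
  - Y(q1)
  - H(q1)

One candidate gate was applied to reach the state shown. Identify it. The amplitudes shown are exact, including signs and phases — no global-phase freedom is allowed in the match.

The unique candidate consistent with the amplitudes is X(q1).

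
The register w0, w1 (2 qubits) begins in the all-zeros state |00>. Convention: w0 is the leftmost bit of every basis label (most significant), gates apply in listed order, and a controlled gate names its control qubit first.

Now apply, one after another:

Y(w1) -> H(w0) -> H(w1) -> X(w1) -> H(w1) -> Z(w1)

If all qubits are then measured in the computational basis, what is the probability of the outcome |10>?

The probability of measuring |10> is 0. Key observation: steps 3-6 multiply out to the identity, so the circuit reduces to the remaining gates.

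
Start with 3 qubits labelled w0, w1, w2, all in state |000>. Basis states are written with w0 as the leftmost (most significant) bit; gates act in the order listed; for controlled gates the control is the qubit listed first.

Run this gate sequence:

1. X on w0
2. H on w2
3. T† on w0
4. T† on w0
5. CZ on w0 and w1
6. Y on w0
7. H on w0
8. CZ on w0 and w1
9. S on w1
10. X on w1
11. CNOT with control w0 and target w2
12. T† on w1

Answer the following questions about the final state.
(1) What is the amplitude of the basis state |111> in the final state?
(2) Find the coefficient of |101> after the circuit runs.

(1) The final state's coefficient on |111> equals exp(3*I*pi/4)/2.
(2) The final state's coefficient on |101> equals 0.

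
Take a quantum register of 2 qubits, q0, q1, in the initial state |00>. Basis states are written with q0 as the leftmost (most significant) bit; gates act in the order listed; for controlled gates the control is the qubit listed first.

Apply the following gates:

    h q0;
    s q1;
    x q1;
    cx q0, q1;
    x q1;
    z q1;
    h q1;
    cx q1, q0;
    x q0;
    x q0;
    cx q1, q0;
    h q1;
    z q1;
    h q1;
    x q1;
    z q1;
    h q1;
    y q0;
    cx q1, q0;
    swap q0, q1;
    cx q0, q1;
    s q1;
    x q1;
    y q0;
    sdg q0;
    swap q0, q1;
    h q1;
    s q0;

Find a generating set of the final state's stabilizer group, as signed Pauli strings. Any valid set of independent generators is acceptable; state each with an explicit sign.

The final state is stabilized by the group generated by +YZ, +ZX; other independent generating sets are equally valid. Key observation: gates 6-13 undo each other exactly, leaving only the rest of the circuit to track.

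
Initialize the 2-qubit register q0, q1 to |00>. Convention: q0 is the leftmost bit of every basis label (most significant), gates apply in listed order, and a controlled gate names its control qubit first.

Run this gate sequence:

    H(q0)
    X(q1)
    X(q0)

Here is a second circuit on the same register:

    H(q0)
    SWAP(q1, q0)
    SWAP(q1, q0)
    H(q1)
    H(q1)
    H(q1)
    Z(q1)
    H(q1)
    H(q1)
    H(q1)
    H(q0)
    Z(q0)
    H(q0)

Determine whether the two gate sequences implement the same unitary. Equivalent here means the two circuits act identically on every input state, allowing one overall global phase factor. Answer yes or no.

Yes — the two circuits implement the same unitary up to a global phase.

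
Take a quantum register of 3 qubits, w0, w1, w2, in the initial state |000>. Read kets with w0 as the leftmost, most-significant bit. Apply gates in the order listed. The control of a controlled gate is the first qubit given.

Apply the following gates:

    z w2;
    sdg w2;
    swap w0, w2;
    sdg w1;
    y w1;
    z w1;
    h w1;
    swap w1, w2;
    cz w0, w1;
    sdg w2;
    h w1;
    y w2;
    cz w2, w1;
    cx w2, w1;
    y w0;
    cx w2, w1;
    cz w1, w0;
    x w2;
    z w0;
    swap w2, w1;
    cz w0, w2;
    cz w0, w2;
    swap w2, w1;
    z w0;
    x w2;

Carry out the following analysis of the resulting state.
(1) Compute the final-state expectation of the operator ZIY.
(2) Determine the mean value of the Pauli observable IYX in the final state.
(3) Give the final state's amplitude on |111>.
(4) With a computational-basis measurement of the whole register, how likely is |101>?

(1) In the final state, ZIY has expectation 0. Key observation: gates 18-25 undo each other exactly, leaving only the rest of the circuit to track.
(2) The observable IYX averages to 1.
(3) |111> carries amplitude I/2 in the final state.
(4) Outcome |101> occurs with probability 1/4.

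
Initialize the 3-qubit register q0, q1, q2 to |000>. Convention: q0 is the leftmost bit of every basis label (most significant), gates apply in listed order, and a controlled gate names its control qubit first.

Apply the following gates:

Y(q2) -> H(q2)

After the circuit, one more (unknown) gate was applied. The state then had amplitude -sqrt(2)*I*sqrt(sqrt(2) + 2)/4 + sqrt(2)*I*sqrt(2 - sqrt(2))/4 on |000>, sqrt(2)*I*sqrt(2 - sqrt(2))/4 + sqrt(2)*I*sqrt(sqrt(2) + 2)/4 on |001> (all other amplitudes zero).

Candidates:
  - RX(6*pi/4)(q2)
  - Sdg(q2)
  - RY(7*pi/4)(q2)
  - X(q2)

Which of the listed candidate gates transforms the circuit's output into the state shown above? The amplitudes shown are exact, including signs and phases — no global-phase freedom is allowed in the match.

It was RY(7*pi/4)(q2) that produced the state shown.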